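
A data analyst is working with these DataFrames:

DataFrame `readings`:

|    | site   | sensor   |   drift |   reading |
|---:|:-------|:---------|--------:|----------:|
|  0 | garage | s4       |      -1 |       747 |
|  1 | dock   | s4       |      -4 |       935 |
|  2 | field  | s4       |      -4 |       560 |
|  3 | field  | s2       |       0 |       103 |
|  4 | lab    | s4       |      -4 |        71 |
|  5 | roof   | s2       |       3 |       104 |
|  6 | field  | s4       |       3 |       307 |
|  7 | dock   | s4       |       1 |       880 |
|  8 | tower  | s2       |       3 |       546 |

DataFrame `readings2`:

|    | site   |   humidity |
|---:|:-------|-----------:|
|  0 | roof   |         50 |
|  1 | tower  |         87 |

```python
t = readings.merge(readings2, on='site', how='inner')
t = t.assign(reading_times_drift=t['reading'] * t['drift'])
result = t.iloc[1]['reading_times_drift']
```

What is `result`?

1638

merge on 'site' (how='inner') → 2 rows:
    site sensor  drift  reading  humidity
0   roof     s2      3      104        50
1  tower     s2      3      546        87
add column reading_times_drift = t['reading'] * t['drift']:
    site sensor  drift  reading  humidity  reading_times_drift
0   roof     s2      3      104        50                  312
1  tower     s2      3      546        87                 1638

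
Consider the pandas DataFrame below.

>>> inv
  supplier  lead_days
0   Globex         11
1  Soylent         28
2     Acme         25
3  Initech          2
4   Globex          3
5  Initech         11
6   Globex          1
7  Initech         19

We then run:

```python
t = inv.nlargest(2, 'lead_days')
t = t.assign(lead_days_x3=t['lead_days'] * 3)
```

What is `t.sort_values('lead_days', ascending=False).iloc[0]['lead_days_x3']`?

take 2 rows with largest lead_days:
  supplier  lead_days
1  Soylent         28
2     Acme         25
add column lead_days_x3 = t['lead_days'] * 3:
  supplier  lead_days  lead_days_x3
1  Soylent         28            84
2     Acme         25            75
sort by lead_days descending:
  supplier  lead_days  lead_days_x3
1  Soylent         28            84
2     Acme         25            75

84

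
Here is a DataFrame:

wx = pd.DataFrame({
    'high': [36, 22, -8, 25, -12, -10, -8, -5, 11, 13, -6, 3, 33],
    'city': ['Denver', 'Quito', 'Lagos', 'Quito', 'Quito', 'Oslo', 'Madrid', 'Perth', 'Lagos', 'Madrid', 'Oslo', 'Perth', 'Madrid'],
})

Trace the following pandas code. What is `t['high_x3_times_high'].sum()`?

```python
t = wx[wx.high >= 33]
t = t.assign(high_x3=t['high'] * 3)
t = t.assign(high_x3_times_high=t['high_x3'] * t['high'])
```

7155

filter rows where high >= 33:
    high    city
0     36  Denver
12    33  Madrid
add column high_x3 = t['high'] * 3:
    high    city  high_x3
0     36  Denver      108
12    33  Madrid       99
add column high_x3_times_high = t['high_x3'] * t['high']:
    high    city  high_x3  high_x3_times_high
0     36  Denver      108                3888
12    33  Madrid       99                3267
Then the sum of column 'high_x3_times_high': 7155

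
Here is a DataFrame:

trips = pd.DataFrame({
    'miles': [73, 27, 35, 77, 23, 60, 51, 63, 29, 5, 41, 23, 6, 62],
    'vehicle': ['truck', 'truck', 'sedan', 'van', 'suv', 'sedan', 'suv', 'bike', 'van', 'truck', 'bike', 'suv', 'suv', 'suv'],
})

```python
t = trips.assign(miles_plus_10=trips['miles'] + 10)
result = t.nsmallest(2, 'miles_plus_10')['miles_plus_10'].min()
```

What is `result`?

add column miles_plus_10 = trips['miles'] + 10:
    miles vehicle  miles_plus_10
0      73   truck             83
1      27   truck             37
2      35   sedan             45
3      77     van             87
4      23     suv             33
5      60   sedan             70
6      51     suv             61
7      63    bike             73
8      29     van             39
9       5   truck             15
10     41    bike             51
11     23     suv             33
12      6     suv             16
13     62     suv             72
take 2 rows with smallest miles_plus_10:
    miles vehicle  miles_plus_10
9       5   truck             15
12      6     suv             16
min of column 'miles_plus_10' → 15

15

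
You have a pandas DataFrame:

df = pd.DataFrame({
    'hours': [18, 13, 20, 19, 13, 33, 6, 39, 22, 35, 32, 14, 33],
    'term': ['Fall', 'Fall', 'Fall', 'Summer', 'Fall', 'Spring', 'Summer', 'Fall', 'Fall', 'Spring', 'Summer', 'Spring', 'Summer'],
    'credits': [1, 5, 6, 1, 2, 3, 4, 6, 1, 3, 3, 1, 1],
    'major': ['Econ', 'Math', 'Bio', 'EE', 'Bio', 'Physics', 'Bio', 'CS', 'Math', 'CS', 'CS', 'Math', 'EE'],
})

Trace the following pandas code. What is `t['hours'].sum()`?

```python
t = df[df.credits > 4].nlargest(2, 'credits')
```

filter rows where credits > 4:
   hours  term  credits major
1     13  Fall        5  Math
2     20  Fall        6   Bio
7     39  Fall        6    CS
take 2 rows with largest credits:
   hours  term  credits major
2     20  Fall        6   Bio
7     39  Fall        6    CS
sum of column 'hours' → 59

59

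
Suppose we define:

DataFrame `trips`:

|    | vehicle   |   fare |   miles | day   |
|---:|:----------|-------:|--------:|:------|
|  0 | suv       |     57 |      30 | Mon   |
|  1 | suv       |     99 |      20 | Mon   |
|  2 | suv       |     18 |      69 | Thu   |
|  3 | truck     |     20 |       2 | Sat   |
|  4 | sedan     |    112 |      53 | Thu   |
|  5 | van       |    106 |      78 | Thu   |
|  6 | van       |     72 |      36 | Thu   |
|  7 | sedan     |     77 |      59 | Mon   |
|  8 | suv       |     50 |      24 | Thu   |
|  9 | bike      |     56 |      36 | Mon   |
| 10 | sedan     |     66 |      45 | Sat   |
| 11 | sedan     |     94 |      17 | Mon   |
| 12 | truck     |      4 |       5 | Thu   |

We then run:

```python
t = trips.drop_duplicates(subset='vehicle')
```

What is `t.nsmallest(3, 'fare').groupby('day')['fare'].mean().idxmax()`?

Mon

drop duplicate vehicle (keep=first):
  vehicle  fare  miles  day
0     suv    57     30  Mon
3   truck    20      2  Sat
4   sedan   112     53  Thu
5     van   106     78  Thu
9    bike    56     36  Mon
take 3 rows with smallest fare:
  vehicle  fare  miles  day
3   truck    20      2  Sat
9    bike    56     36  Mon
0     suv    57     30  Mon
group by day, mean of fare:
day
Mon    56.5
Sat    20.0
Name: fare, dtype: float64
Hence Mon.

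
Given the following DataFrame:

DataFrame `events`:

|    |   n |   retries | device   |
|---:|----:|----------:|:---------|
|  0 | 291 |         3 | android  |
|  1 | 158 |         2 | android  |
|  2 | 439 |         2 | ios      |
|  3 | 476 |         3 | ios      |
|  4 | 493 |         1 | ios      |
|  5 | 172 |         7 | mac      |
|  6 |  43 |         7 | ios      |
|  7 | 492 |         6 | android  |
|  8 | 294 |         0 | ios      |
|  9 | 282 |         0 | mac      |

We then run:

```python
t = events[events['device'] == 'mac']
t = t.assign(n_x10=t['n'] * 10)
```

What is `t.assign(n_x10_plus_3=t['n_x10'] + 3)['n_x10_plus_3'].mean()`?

filter rows where device == 'mac':
     n  retries device
5  172        7    mac
9  282        0    mac
add column n_x10 = t['n'] * 10:
     n  retries device  n_x10
5  172        7    mac   1720
9  282        0    mac   2820
add column n_x10_plus_3 = t['n_x10'] + 3:
     n  retries device  n_x10  n_x10_plus_3
5  172        7    mac   1720          1723
9  282        0    mac   2820          2823
Hence 2273.0.

2273.0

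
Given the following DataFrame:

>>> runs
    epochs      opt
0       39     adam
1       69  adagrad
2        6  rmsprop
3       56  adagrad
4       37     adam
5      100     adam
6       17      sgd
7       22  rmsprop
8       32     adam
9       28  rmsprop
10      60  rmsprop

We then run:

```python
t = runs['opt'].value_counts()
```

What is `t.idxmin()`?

sgd

value_counts of opt:
opt
adam       4
rmsprop    4
adagrad    2
sgd        1
Name: count, dtype: int64
Finally, label with the smallest value = sgd.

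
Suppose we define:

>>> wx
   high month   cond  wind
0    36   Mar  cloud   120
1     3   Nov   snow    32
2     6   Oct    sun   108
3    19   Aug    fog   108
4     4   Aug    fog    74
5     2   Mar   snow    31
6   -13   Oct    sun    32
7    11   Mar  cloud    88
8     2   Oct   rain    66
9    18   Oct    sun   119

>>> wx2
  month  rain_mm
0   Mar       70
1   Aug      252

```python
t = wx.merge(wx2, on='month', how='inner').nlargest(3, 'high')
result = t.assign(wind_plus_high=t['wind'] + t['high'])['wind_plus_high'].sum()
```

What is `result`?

merge on 'month' (how='inner') → 5 rows:
   high month   cond  wind  rain_mm
0    36   Mar  cloud   120       70
1    19   Aug    fog   108      252
2     4   Aug    fog    74      252
3     2   Mar   snow    31       70
4    11   Mar  cloud    88       70
take 3 rows with largest high:
   high month   cond  wind  rain_mm
0    36   Mar  cloud   120       70
1    19   Aug    fog   108      252
4    11   Mar  cloud    88       70
add column wind_plus_high = t['wind'] + t['high']:
   high month   cond  wind  rain_mm  wind_plus_high
0    36   Mar  cloud   120       70             156
1    19   Aug    fog   108      252             127
4    11   Mar  cloud    88       70              99
Reading off the sum of column 'wind_plus_high', we get 382.

382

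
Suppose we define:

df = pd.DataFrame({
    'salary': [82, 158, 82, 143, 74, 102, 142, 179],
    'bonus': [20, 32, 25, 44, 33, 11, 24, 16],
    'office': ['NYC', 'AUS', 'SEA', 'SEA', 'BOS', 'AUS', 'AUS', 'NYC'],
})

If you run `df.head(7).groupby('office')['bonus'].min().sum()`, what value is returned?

89

take first 7 rows:
   salary  bonus office
0      82     20    NYC
1     158     32    AUS
2      82     25    SEA
3     143     44    SEA
4      74     33    BOS
5     102     11    AUS
6     142     24    AUS
group by office, min of bonus:
office
AUS    11
BOS    33
NYC    20
SEA    25
Name: bonus, dtype: int64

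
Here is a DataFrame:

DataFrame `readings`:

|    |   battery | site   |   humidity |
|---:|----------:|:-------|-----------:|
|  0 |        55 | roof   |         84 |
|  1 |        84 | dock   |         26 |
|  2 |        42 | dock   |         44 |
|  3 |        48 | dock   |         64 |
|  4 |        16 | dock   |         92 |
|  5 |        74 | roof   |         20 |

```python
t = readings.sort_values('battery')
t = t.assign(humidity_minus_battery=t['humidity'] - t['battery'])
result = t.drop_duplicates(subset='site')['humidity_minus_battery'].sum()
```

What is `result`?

sort by battery:
   battery  site  humidity
4       16  dock        92
2       42  dock        44
3       48  dock        64
0       55  roof        84
5       74  roof        20
1       84  dock        26
add column humidity_minus_battery = t['humidity'] - t['battery']:
   battery  site  humidity  humidity_minus_battery
4       16  dock        92                      76
2       42  dock        44                       2
3       48  dock        64                      16
0       55  roof        84                      29
5       74  roof        20                     -54
1       84  dock        26                     -58
drop duplicate site (keep=first):
   battery  site  humidity  humidity_minus_battery
4       16  dock        92                      76
0       55  roof        84                      29

105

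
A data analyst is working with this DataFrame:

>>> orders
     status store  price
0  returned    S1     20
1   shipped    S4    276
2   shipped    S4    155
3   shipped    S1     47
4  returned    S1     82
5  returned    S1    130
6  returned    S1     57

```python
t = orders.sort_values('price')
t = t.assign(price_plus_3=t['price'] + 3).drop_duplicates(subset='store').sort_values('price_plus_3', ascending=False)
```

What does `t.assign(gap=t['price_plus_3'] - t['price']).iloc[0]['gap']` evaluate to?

3

sort by price:
     status store  price
0  returned    S1     20
3   shipped    S1     47
6  returned    S1     57
4  returned    S1     82
5  returned    S1    130
2   shipped    S4    155
1   shipped    S4    276
add column price_plus_3 = t['price'] + 3:
     status store  price  price_plus_3
0  returned    S1     20            23
3   shipped    S1     47            50
6  returned    S1     57            60
4  returned    S1     82            85
5  returned    S1    130           133
2   shipped    S4    155           158
1   shipped    S4    276           279
drop duplicate store (keep=first):
     status store  price  price_plus_3
0  returned    S1     20            23
2   shipped    S4    155           158
sort by price_plus_3 descending:
     status store  price  price_plus_3
2   shipped    S4    155           158
0  returned    S1     20            23
add column gap = t['price_plus_3'] - t['price']:
     status store  price  price_plus_3  gap
2   shipped    S4    155           158    3
0  returned    S1     20            23    3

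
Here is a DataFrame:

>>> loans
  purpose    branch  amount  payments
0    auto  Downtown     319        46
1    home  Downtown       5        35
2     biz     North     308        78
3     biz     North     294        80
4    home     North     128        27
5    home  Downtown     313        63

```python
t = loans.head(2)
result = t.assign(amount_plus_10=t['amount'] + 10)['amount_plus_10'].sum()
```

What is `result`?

344

take first 2 rows:
  purpose    branch  amount  payments
0    auto  Downtown     319        46
1    home  Downtown       5        35
add column amount_plus_10 = t['amount'] + 10:
  purpose    branch  amount  payments  amount_plus_10
0    auto  Downtown     319        46             329
1    home  Downtown       5        35              15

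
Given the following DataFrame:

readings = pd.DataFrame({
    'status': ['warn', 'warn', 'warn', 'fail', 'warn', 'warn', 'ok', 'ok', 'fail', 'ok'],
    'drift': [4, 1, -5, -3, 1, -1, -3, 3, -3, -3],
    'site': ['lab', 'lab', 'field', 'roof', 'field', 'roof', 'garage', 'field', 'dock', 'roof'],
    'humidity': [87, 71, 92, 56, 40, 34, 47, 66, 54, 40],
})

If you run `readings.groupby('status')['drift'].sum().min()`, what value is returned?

-6

group by status, sum of drift:
status
fail   -6
ok     -3
warn    0
Name: drift, dtype: int64
Then the min of the resulting series: -6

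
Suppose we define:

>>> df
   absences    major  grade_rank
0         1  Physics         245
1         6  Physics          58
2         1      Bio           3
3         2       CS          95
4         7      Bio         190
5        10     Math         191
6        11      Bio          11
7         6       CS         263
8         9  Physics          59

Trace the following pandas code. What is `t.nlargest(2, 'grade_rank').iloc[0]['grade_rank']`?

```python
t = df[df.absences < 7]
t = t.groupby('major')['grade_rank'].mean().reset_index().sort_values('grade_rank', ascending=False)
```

179.0

filter rows where absences < 7:
   absences    major  grade_rank
0         1  Physics         245
1         6  Physics          58
2         1      Bio           3
3         2       CS          95
7         6       CS         263
group by major, mean of grade_rank:
major
Bio          3.0
CS         179.0
Physics    151.5
Name: grade_rank, dtype: float64
reset_index():
     major  grade_rank
0      Bio         3.0
1       CS       179.0
2  Physics       151.5
sort by grade_rank descending:
     major  grade_rank
1       CS       179.0
2  Physics       151.5
0      Bio         3.0
take 2 rows with largest grade_rank:
     major  grade_rank
1       CS       179.0
2  Physics       151.5
Finally, value at position 0, column 'grade_rank' = 179.0.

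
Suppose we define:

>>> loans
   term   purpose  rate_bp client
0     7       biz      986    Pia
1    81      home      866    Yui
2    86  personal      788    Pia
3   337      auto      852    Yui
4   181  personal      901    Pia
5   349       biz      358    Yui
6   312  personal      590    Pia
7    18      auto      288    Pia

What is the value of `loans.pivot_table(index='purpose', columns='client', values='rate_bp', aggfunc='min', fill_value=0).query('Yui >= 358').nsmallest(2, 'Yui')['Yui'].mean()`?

605.0

pivot: rows=purpose, cols=client, min(rate_bp):
client    Pia  Yui
purpose           
auto      288  852
biz       986  358
home        0  866
personal  590    0
filter rows where Yui >= 358:
client   Pia  Yui
purpose          
auto     288  852
biz      986  358
home       0  866
take 2 rows with smallest Yui:
client   Pia  Yui
purpose          
biz      986  358
auto     288  852
Taking the mean of column 'Yui' gives 605.0.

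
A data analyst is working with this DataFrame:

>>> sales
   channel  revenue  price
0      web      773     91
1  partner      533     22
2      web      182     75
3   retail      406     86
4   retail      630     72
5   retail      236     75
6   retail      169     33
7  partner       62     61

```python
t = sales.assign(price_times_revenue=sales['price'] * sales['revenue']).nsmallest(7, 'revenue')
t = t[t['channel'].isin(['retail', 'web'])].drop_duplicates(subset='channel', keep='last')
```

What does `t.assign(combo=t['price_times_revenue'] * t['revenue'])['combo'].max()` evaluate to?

28576800

add column price_times_revenue = sales['price'] * sales['revenue']:
   channel  revenue  price  price_times_revenue
0      web      773     91                70343
1  partner      533     22                11726
2      web      182     75                13650
3   retail      406     86                34916
4   retail      630     72                45360
5   retail      236     75                17700
6   retail      169     33                 5577
7  partner       62     61                 3782
take 7 rows with smallest revenue:
   channel  revenue  price  price_times_revenue
7  partner       62     61                 3782
6   retail      169     33                 5577
2      web      182     75                13650
5   retail      236     75                17700
3   retail      406     86                34916
1  partner      533     22                11726
4   retail      630     72                45360
filter rows where channel in ['retail', 'web']:
  channel  revenue  price  price_times_revenue
6  retail      169     33                 5577
2     web      182     75                13650
5  retail      236     75                17700
3  retail      406     86                34916
4  retail      630     72                45360
drop duplicate channel (keep=last):
  channel  revenue  price  price_times_revenue
2     web      182     75                13650
4  retail      630     72                45360
add column combo = t['price_times_revenue'] * t['revenue']:
  channel  revenue  price  price_times_revenue     combo
2     web      182     75                13650   2484300
4  retail      630     72                45360  28576800
Taking the max of column 'combo' gives 28576800.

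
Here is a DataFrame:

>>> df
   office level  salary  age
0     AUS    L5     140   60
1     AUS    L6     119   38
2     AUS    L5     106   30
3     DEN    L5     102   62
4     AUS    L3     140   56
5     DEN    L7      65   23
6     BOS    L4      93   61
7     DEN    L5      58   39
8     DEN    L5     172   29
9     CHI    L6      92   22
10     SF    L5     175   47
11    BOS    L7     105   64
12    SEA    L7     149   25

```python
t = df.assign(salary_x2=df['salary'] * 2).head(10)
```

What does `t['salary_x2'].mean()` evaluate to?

217.4

add column salary_x2 = df['salary'] * 2:
   office level  salary  age  salary_x2
0     AUS    L5     140   60        280
1     AUS    L6     119   38        238
2     AUS    L5     106   30        212
3     DEN    L5     102   62        204
4     AUS    L3     140   56        280
5     DEN    L7      65   23        130
6     BOS    L4      93   61        186
7     DEN    L5      58   39        116
8     DEN    L5     172   29        344
9     CHI    L6      92   22        184
10     SF    L5     175   47        350
11    BOS    L7     105   64        210
12    SEA    L7     149   25        298
take first 10 rows:
  office level  salary  age  salary_x2
0    AUS    L5     140   60        280
1    AUS    L6     119   38        238
2    AUS    L5     106   30        212
3    DEN    L5     102   62        204
4    AUS    L3     140   56        280
5    DEN    L7      65   23        130
6    BOS    L4      93   61        186
7    DEN    L5      58   39        116
8    DEN    L5     172   29        344
9    CHI    L6      92   22        184
Reading off the mean of column 'salary_x2', we get 217.4.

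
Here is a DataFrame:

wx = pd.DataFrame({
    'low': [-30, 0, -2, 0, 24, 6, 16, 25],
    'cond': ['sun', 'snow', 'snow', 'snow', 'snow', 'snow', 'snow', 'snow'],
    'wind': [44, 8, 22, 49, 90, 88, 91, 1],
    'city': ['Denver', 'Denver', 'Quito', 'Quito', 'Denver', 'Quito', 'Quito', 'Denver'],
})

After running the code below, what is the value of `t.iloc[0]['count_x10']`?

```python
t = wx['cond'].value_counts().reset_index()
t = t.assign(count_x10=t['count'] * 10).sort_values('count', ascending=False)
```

70

value_counts of cond:
cond
snow    7
sun     1
Name: count, dtype: int64
reset_index():
   cond  count
0  snow      7
1   sun      1
add column count_x10 = t['count'] * 10:
   cond  count  count_x10
0  snow      7         70
1   sun      1         10
sort by count descending:
   cond  count  count_x10
0  snow      7         70
1   sun      1         10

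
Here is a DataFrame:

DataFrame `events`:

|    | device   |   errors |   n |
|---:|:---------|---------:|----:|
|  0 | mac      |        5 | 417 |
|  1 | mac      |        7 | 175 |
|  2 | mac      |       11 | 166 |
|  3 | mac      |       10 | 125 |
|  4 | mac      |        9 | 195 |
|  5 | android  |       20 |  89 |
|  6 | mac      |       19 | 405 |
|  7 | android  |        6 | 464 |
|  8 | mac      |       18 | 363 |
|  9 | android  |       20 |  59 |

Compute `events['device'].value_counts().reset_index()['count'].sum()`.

10

value_counts of device:
device
mac        7
android    3
Name: count, dtype: int64
reset_index():
    device  count
0      mac      7
1  android      3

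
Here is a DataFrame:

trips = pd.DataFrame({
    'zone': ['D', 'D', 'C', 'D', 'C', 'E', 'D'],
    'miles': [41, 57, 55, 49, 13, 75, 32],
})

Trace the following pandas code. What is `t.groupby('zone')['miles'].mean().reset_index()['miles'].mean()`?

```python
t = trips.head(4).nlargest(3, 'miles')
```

take first 4 rows:
  zone  miles
0    D     41
1    D     57
2    C     55
3    D     49
take 3 rows with largest miles:
  zone  miles
1    D     57
2    C     55
3    D     49
group by zone, mean of miles:
zone
C    55.0
D    53.0
Name: miles, dtype: float64
reset_index():
  zone  miles
0    C   55.0
1    D   53.0
The mean of column 'miles' is 54.0.

54.0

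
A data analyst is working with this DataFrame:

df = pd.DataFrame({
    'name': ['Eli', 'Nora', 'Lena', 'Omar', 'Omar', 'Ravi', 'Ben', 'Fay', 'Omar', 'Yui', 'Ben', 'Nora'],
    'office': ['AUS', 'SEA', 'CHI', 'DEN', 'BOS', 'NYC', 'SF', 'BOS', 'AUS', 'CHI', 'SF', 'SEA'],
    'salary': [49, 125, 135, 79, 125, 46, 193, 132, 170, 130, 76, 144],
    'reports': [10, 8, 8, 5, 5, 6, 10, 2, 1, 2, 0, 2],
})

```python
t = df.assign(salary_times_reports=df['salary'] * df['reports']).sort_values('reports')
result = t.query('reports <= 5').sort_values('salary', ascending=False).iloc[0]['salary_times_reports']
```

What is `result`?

170

add column salary_times_reports = df['salary'] * df['reports']:
    name office  salary  reports  salary_times_reports
0    Eli    AUS      49       10                   490
1   Nora    SEA     125        8                  1000
2   Lena    CHI     135        8                  1080
3   Omar    DEN      79        5                   395
4   Omar    BOS     125        5                   625
5   Ravi    NYC      46        6                   276
6    Ben     SF     193       10                  1930
7    Fay    BOS     132        2                   264
8   Omar    AUS     170        1                   170
9    Yui    CHI     130        2                   260
10   Ben     SF      76        0                     0
11  Nora    SEA     144        2                   288
sort by reports:
    name office  salary  reports  salary_times_reports
10   Ben     SF      76        0                     0
8   Omar    AUS     170        1                   170
7    Fay    BOS     132        2                   264
9    Yui    CHI     130        2                   260
11  Nora    SEA     144        2                   288
3   Omar    DEN      79        5                   395
4   Omar    BOS     125        5                   625
5   Ravi    NYC      46        6                   276
1   Nora    SEA     125        8                  1000
2   Lena    CHI     135        8                  1080
0    Eli    AUS      49       10                   490
6    Ben     SF     193       10                  1930
filter rows where reports <= 5:
    name office  salary  reports  salary_times_reports
10   Ben     SF      76        0                     0
8   Omar    AUS     170        1                   170
7    Fay    BOS     132        2                   264
9    Yui    CHI     130        2                   260
11  Nora    SEA     144        2                   288
3   Omar    DEN      79        5                   395
4   Omar    BOS     125        5                   625
sort by salary descending:
    name office  salary  reports  salary_times_reports
8   Omar    AUS     170        1                   170
11  Nora    SEA     144        2                   288
7    Fay    BOS     132        2                   264
9    Yui    CHI     130        2                   260
4   Omar    BOS     125        5                   625
3   Omar    DEN      79        5                   395
10   Ben     SF      76        0                     0
Then the value at position 0, column 'salary_times_reports': 170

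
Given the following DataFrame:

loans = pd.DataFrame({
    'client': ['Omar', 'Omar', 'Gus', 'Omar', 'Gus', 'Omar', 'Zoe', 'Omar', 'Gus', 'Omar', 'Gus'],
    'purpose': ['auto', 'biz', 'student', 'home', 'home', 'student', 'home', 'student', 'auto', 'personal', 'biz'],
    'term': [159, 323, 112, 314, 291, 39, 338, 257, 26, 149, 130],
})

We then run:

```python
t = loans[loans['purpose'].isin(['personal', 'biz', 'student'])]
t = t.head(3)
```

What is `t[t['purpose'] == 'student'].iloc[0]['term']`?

filter rows where purpose in ['personal', 'biz', 'student']:
   client   purpose  term
1    Omar       biz   323
2     Gus   student   112
5    Omar   student    39
7    Omar   student   257
9    Omar  personal   149
10    Gus       biz   130
take first 3 rows:
  client  purpose  term
1   Omar      biz   323
2    Gus  student   112
5   Omar  student    39
filter rows where purpose == 'student':
  client  purpose  term
2    Gus  student   112
5   Omar  student    39
So iloc[0]['term'] = 112.

112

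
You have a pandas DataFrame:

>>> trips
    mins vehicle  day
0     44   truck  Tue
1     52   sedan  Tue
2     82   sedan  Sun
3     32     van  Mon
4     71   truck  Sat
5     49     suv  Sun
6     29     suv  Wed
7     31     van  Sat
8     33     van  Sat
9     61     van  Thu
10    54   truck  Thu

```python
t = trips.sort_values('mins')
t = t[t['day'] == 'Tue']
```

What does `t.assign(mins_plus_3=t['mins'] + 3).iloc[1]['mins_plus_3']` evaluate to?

55

sort by mins:
    mins vehicle  day
6     29     suv  Wed
7     31     van  Sat
3     32     van  Mon
8     33     van  Sat
0     44   truck  Tue
5     49     suv  Sun
1     52   sedan  Tue
10    54   truck  Thu
9     61     van  Thu
4     71   truck  Sat
2     82   sedan  Sun
filter rows where day == 'Tue':
   mins vehicle  day
0    44   truck  Tue
1    52   sedan  Tue
add column mins_plus_3 = t['mins'] + 3:
   mins vehicle  day  mins_plus_3
0    44   truck  Tue           47
1    52   sedan  Tue           55
Reading off the value at position 1, column 'mins_plus_3', we get 55.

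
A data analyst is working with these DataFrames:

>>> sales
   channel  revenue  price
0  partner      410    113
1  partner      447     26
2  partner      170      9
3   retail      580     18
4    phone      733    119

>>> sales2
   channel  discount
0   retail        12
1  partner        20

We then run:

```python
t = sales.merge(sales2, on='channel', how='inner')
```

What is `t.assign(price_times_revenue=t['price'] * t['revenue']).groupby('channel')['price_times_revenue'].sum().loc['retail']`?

10440

merge on 'channel' (how='inner') → 4 rows:
   channel  revenue  price  discount
0  partner      410    113        20
1  partner      447     26        20
2  partner      170      9        20
3   retail      580     18        12
add column price_times_revenue = t['price'] * t['revenue']:
   channel  revenue  price  discount  price_times_revenue
0  partner      410    113        20                46330
1  partner      447     26        20                11622
2  partner      170      9        20                 1530
3   retail      580     18        12                10440
group by channel, sum of price_times_revenue:
channel
partner    59482
retail     10440
Name: price_times_revenue, dtype: int64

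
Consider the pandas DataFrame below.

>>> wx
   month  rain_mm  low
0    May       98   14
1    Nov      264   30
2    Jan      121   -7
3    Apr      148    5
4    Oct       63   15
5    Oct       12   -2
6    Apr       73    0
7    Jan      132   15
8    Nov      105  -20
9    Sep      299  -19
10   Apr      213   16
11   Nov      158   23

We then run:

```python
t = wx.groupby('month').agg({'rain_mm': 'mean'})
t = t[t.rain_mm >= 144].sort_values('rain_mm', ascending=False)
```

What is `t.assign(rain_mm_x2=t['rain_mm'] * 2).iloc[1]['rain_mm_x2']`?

351.333333333

group by month, mean of rain_mm:
          rain_mm
month            
Apr    144.666667
Jan    126.500000
May     98.000000
Nov    175.666667
Oct     37.500000
Sep    299.000000
filter rows where rain_mm >= 144:
          rain_mm
month            
Apr    144.666667
Nov    175.666667
Sep    299.000000
sort by rain_mm descending:
          rain_mm
month            
Sep    299.000000
Nov    175.666667
Apr    144.666667
add column rain_mm_x2 = t['rain_mm'] * 2:
          rain_mm  rain_mm_x2
month                        
Sep    299.000000  598.000000
Nov    175.666667  351.333333
Apr    144.666667  289.333333
Then the value at position 1, column 'rain_mm_x2': 351.333333333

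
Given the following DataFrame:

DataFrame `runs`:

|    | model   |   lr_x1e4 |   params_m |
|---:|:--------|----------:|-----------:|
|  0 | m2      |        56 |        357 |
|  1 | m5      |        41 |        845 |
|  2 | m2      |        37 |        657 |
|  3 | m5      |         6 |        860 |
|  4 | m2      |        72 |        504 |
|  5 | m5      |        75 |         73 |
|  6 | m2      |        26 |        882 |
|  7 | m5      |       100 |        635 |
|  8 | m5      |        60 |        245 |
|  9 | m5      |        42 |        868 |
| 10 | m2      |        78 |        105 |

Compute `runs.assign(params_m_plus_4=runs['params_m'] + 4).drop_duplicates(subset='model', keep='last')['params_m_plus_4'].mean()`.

490.5

add column params_m_plus_4 = runs['params_m'] + 4:
   model  lr_x1e4  params_m  params_m_plus_4
0     m2       56       357              361
1     m5       41       845              849
2     m2       37       657              661
3     m5        6       860              864
4     m2       72       504              508
5     m5       75        73               77
6     m2       26       882              886
7     m5      100       635              639
8     m5       60       245              249
9     m5       42       868              872
10    m2       78       105              109
drop duplicate model (keep=last):
   model  lr_x1e4  params_m  params_m_plus_4
9     m5       42       868              872
10    m2       78       105              109
Taking the mean of column 'params_m_plus_4' gives 490.5.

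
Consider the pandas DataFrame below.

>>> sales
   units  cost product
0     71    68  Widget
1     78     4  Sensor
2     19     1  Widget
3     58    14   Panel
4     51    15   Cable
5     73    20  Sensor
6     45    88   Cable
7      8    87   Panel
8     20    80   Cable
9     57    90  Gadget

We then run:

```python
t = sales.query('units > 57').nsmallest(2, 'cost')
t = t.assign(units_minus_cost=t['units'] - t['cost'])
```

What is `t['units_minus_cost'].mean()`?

59.0

filter rows where units > 57:
   units  cost product
0     71    68  Widget
1     78     4  Sensor
3     58    14   Panel
5     73    20  Sensor
take 2 rows with smallest cost:
   units  cost product
1     78     4  Sensor
3     58    14   Panel
add column units_minus_cost = t['units'] - t['cost']:
   units  cost product  units_minus_cost
1     78     4  Sensor                74
3     58    14   Panel                44
mean of column 'units_minus_cost' → 59.0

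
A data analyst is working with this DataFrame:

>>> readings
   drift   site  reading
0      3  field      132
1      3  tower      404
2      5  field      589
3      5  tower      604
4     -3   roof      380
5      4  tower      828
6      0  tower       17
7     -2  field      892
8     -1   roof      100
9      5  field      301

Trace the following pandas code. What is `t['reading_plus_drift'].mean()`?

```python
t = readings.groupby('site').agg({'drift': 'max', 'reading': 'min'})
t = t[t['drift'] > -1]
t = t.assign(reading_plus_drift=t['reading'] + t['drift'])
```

79.5

group by site: max(drift), min(reading):
       drift  reading
site                 
field      5      132
roof      -1      100
tower      5       17
filter rows where drift > -1:
       drift  reading
site                 
field      5      132
tower      5       17
add column reading_plus_drift = t['reading'] + t['drift']:
       drift  reading  reading_plus_drift
site                                     
field      5      132                 137
tower      5       17                  22
Hence 79.5.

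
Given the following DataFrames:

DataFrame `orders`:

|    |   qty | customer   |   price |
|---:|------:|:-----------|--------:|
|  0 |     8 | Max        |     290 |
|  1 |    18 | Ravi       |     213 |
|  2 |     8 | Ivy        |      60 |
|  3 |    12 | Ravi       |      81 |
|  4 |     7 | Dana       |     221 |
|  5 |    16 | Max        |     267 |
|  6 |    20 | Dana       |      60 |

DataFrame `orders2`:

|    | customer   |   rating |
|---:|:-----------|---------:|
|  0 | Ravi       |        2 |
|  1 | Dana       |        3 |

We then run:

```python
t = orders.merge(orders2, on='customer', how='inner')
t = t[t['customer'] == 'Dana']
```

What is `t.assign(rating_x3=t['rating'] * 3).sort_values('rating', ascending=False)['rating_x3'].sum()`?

merge on 'customer' (how='inner') → 4 rows:
   qty customer  price  rating
0   18     Ravi    213       2
1   12     Ravi     81       2
2    7     Dana    221       3
3   20     Dana     60       3
filter rows where customer == 'Dana':
   qty customer  price  rating
2    7     Dana    221       3
3   20     Dana     60       3
add column rating_x3 = t['rating'] * 3:
   qty customer  price  rating  rating_x3
2    7     Dana    221       3          9
3   20     Dana     60       3          9
sort by rating descending:
   qty customer  price  rating  rating_x3
2    7     Dana    221       3          9
3   20     Dana     60       3          9

18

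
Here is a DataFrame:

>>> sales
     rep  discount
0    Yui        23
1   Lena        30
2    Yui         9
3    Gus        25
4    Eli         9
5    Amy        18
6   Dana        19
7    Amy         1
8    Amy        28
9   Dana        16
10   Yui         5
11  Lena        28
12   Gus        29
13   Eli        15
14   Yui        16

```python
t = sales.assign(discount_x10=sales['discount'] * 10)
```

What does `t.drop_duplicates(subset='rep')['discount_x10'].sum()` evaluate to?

1240

add column discount_x10 = sales['discount'] * 10:
     rep  discount  discount_x10
0    Yui        23           230
1   Lena        30           300
2    Yui         9            90
3    Gus        25           250
4    Eli         9            90
5    Amy        18           180
6   Dana        19           190
7    Amy         1            10
8    Amy        28           280
9   Dana        16           160
10   Yui         5            50
11  Lena        28           280
12   Gus        29           290
13   Eli        15           150
14   Yui        16           160
drop duplicate rep (keep=first):
    rep  discount  discount_x10
0   Yui        23           230
1  Lena        30           300
3   Gus        25           250
4   Eli         9            90
5   Amy        18           180
6  Dana        19           190
Then the sum of column 'discount_x10': 1240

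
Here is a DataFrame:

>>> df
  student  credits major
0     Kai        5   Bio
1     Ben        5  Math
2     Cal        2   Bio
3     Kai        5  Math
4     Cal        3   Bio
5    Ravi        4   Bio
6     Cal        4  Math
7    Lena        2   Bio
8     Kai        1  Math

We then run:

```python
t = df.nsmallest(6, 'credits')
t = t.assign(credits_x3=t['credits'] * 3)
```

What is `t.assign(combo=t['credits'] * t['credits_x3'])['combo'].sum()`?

take 6 rows with smallest credits:
  student  credits major
8     Kai        1  Math
2     Cal        2   Bio
7    Lena        2   Bio
4     Cal        3   Bio
5    Ravi        4   Bio
6     Cal        4  Math
add column credits_x3 = t['credits'] * 3:
  student  credits major  credits_x3
8     Kai        1  Math           3
2     Cal        2   Bio           6
7    Lena        2   Bio           6
4     Cal        3   Bio           9
5    Ravi        4   Bio          12
6     Cal        4  Math          12
add column combo = t['credits'] * t['credits_x3']:
  student  credits major  credits_x3  combo
8     Kai        1  Math           3      3
2     Cal        2   Bio           6     12
7    Lena        2   Bio           6     12
4     Cal        3   Bio           9     27
5    Ravi        4   Bio          12     48
6     Cal        4  Math          12     48

150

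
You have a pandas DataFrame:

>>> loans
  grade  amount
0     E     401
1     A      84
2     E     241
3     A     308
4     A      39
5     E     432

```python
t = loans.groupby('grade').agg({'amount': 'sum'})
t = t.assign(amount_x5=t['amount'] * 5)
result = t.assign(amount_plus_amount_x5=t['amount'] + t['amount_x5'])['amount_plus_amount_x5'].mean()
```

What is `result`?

4515.0

group by grade, sum of amount:
       amount
grade        
A         431
E        1074
add column amount_x5 = t['amount'] * 5:
       amount  amount_x5
grade                   
A         431       2155
E        1074       5370
add column amount_plus_amount_x5 = t['amount'] + t['amount_x5']:
       amount  amount_x5  amount_plus_amount_x5
grade                                          
A         431       2155                   2586
E        1074       5370                   6444
So mean() = 4515.0.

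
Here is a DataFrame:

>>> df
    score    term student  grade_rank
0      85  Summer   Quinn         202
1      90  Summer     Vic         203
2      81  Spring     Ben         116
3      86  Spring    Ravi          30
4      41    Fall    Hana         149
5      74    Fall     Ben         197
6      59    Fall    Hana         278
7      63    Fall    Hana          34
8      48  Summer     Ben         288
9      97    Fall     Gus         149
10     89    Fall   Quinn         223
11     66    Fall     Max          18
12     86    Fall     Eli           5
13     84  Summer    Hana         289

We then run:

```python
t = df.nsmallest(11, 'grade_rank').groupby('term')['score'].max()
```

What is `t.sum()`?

273

take 11 rows with smallest grade_rank:
    score    term student  grade_rank
12     86    Fall     Eli           5
11     66    Fall     Max          18
3      86  Spring    Ravi          30
7      63    Fall    Hana          34
2      81  Spring     Ben         116
4      41    Fall    Hana         149
9      97    Fall     Gus         149
5      74    Fall     Ben         197
0      85  Summer   Quinn         202
1      90  Summer     Vic         203
10     89    Fall   Quinn         223
group by term, max of score:
term
Fall      97
Spring    86
Summer    90
Name: score, dtype: int64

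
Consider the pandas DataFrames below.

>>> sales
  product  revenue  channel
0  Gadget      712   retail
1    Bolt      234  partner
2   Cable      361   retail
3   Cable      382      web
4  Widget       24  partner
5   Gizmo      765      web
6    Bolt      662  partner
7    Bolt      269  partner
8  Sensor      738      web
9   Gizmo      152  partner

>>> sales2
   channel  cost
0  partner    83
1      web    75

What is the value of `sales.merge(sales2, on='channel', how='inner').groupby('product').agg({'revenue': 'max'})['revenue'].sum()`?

2571

merge on 'channel' (how='inner') → 8 rows:
  product  revenue  channel  cost
0    Bolt      234  partner    83
1   Cable      382      web    75
2  Widget       24  partner    83
3   Gizmo      765      web    75
4    Bolt      662  partner    83
5    Bolt      269  partner    83
6  Sensor      738      web    75
7   Gizmo      152  partner    83
group by product, max of revenue:
         revenue
product         
Bolt         662
Cable        382
Gizmo        765
Sensor       738
Widget        24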